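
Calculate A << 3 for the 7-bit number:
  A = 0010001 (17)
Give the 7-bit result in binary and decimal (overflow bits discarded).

Shift left by 3: drop the top 3 bit(s), append 3 zero(s) on the right.
  0010001  ->  discard [001], keep [0001], append 000
= 0001000

Answer: 0001000 (8)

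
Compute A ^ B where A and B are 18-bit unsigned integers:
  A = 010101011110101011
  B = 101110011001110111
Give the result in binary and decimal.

Apply ^ to each column (1 where bits differ):
  010101011110101011
^ 101110011001110111
--------------------
  111011000111011100

Answer: 111011000111011100 (242140)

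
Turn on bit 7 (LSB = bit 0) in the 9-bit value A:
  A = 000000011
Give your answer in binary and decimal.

Mask = 1 << 7 = 010000000
Bit 7 of A is 0, so OR-ing with the mask flips it to 1.
  000000011
| 010000000
-----------
  010000011

Answer: 010000011 (131)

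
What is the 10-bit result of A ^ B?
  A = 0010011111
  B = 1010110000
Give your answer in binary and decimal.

Apply ^ to each column (1 where bits differ):
  0010011111
^ 1010110000
------------
  1000101111

Answer: 1000101111 (559)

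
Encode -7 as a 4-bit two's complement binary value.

1. Binary of +7:  0111
2. Invert bits:     1000
3. Add 1:           1001

Answer: 1001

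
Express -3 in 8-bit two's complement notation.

1. Binary of +3:  00000011
2. Invert bits:     11111100
3. Add 1:           11111101

Answer: 11111101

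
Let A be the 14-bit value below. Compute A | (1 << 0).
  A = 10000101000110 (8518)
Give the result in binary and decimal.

Mask = 1 << 0 = 00000000000001
Bit 0 of A is 0, so OR-ing with the mask flips it to 1.
  10000101000110
| 00000000000001
----------------
  10000101000111

Answer: 10000101000111 (8519)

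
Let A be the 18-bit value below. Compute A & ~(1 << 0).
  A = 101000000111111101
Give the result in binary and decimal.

Mask = ~(1 << 0) = 111111111111111110
Bit 0 of A is 1, so AND-ing with the mask clears it to 0.
  101000000111111101
& 111111111111111110
--------------------
  101000000111111100

Answer: 101000000111111100 (164348)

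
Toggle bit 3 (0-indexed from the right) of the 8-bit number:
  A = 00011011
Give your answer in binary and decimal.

Mask = 1 << 3 = 00001000
Bit 3 of A is 1; XOR with the mask flips it to 0.
  00011011
^ 00001000
----------
  00010011

Answer: 00010011 (19)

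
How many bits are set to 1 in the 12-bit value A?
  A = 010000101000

010000101000
1-bits at positions (from bit 0 = LSB): 3, 5, 10
Count = 3

Answer: 3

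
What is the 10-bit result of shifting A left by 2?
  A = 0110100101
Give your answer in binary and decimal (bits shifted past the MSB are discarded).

Shift left by 2: drop the top 2 bit(s), append 2 zero(s) on the right.
  0110100101  ->  discard [01], keep [10100101], append 00
= 1010010100

Answer: 1010010100 (660)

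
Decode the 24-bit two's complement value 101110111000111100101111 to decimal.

MSB is 1, so the value is negative. Find the magnitude:
1. Invert bits:  010001000111000011010000
2. Add 1:        010001000111000011010001  = 4485329
3. Apply sign:   -4485329

Answer: -4485329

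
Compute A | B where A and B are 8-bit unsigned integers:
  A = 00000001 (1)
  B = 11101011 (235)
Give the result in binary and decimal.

Apply | to each column (1 where either bit is 1):
  00000001
| 11101011
----------
  11101011

Answer: 11101011 (235)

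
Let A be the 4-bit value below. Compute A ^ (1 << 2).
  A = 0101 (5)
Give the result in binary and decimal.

Mask = 1 << 2 = 0100
Bit 2 of A is 1; XOR with the mask flips it to 0.
  0101
^ 0100
------
  0001

Answer: 0001 (1)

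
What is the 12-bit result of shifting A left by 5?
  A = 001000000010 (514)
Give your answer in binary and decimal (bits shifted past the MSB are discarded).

Shift left by 5: drop the top 5 bit(s), append 5 zero(s) on the right.
  001000000010  ->  discard [00100], keep [0000010], append 00000
= 000001000000

Answer: 000001000000 (64)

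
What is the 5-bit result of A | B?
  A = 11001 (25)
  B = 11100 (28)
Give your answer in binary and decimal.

Apply | to each column (1 where either bit is 1):
  11001
| 11100
-------
  11101

Answer: 11101 (29)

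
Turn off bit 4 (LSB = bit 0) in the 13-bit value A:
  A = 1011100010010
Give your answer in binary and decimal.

Mask = ~(1 << 4) = 1111111101111
Bit 4 of A is 1, so AND-ing with the mask clears it to 0.
  1011100010010
& 1111111101111
---------------
  1011100000010

Answer: 1011100000010 (5890)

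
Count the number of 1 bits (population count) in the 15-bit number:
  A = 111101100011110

111101100011110
1-bits at positions (from bit 0 = LSB): 1, 2, 3, 4, 8, 9, 11, 12, 13, 14
Count = 10

Answer: 10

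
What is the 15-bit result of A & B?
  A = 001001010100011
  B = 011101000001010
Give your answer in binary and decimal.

Apply & to each column (1 only where both bits are 1):
  001001010100011
& 011101000001010
-----------------
  001001000000010

Answer: 001001000000010 (4610)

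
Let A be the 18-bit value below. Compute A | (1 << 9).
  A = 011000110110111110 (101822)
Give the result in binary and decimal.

Mask = 1 << 9 = 000000001000000000
Bit 9 of A is 0, so OR-ing with the mask flips it to 1.
  011000110110111110
| 000000001000000000
--------------------
  011000111110111110

Answer: 011000111110111110 (102334)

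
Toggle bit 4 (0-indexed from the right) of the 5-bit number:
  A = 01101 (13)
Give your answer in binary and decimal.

Mask = 1 << 4 = 10000
Bit 4 of A is 0; XOR with the mask flips it to 1.
  01101
^ 10000
-------
  11101

Answer: 11101 (29)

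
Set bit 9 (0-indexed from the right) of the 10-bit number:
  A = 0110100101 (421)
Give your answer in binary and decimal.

Mask = 1 << 9 = 1000000000
Bit 9 of A is 0, so OR-ing with the mask flips it to 1.
  0110100101
| 1000000000
------------
  1110100101

Answer: 1110100101 (933)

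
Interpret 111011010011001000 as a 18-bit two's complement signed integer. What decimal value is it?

MSB is 1, so the value is negative. Find the magnitude:
1. Invert bits:  000100101100110111
2. Add 1:        000100101100111000  = 19256
3. Apply sign:   -19256

Answer: -19256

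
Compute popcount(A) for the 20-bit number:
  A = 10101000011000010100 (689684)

10101000011000010100
1-bits at positions (from bit 0 = LSB): 2, 4, 9, 10, 15, 17, 19
Count = 7

Answer: 7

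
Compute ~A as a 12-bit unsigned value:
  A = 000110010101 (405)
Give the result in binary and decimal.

Flip each bit (0->1, 1->0):
  000110010101
  111001101010

Answer: 111001101010 (3690)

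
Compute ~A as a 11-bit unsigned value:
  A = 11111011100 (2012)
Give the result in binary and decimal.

Flip each bit (0->1, 1->0):
  11111011100
  00000100011

Answer: 00000100011 (35)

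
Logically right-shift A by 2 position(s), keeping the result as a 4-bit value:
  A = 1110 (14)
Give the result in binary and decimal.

Logical shift right by 2: drop the bottom 2 bit(s), prepend 2 zero(s) on the left.
  1110  ->  keep [11], discard [10], prepend 00
= 0011

Answer: 0011 (3)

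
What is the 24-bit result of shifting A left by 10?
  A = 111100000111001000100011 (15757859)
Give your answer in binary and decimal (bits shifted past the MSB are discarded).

Shift left by 10: drop the top 10 bit(s), append 10 zero(s) on the right.
  111100000111001000100011  ->  discard [1111000001], keep [11001000100011], append 0000000000
= 110010001000110000000000

Answer: 110010001000110000000000 (13143040)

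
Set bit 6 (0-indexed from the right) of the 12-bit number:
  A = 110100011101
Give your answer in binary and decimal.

Mask = 1 << 6 = 000001000000
Bit 6 of A is 0, so OR-ing with the mask flips it to 1.
  110100011101
| 000001000000
--------------
  110101011101

Answer: 110101011101 (3421)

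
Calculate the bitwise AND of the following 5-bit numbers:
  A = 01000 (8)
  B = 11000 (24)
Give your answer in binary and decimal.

Apply & to each column (1 only where both bits are 1):
  01000
& 11000
-------
  01000

Answer: 01000 (8)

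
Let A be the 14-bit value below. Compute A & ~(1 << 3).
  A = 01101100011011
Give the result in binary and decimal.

Mask = ~(1 << 3) = 11111111110111
Bit 3 of A is 1, so AND-ing with the mask clears it to 0.
  01101100011011
& 11111111110111
----------------
  01101100010011

Answer: 01101100010011 (6931)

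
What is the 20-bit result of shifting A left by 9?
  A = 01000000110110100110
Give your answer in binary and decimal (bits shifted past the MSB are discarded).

Shift left by 9: drop the top 9 bit(s), append 9 zero(s) on the right.
  01000000110110100110  ->  discard [010000001], keep [10110100110], append 000000000
= 10110100110000000000

Answer: 10110100110000000000 (740352)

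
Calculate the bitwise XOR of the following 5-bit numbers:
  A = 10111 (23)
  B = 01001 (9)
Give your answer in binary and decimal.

Apply ^ to each column (1 where bits differ):
  10111
^ 01001
-------
  11110

Answer: 11110 (30)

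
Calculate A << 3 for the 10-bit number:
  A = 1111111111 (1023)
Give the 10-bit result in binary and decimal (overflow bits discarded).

Shift left by 3: drop the top 3 bit(s), append 3 zero(s) on the right.
  1111111111  ->  discard [111], keep [1111111], append 000
= 1111111000

Answer: 1111111000 (1016)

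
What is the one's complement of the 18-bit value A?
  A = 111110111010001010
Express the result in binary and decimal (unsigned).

Flip each bit (0->1, 1->0):
  111110111010001010
  000001000101110101

Answer: 000001000101110101 (4469)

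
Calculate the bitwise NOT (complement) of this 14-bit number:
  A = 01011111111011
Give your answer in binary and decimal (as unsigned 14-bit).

Flip each bit (0->1, 1->0):
  01011111111011
  10100000000100

Answer: 10100000000100 (10244)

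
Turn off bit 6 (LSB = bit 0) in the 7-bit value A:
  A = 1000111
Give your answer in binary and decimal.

Mask = ~(1 << 6) = 0111111
Bit 6 of A is 1, so AND-ing with the mask clears it to 0.
  1000111
& 0111111
---------
  0000111

Answer: 0000111 (7)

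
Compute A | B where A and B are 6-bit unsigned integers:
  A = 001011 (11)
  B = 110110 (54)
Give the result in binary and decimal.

Apply | to each column (1 where either bit is 1):
  001011
| 110110
--------
  111111

Answer: 111111 (63)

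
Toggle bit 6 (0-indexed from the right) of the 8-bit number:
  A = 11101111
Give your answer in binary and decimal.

Mask = 1 << 6 = 01000000
Bit 6 of A is 1; XOR with the mask flips it to 0.
  11101111
^ 01000000
----------
  10101111

Answer: 10101111 (175)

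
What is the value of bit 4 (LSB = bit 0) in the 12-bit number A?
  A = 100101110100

Bit 4 is the 5th from the right.
  100101110100
         ^
That bit is 1.

Answer: 1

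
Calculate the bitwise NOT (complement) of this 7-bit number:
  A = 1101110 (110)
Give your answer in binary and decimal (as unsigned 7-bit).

Flip each bit (0->1, 1->0):
  1101110
  0010001

Answer: 0010001 (17)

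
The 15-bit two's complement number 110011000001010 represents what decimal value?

MSB is 1, so the value is negative. Find the magnitude:
1. Invert bits:  001100111110101
2. Add 1:        001100111110110  = 6646
3. Apply sign:   -6646

Answer: -6646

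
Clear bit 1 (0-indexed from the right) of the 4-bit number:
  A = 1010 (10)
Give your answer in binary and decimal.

Mask = ~(1 << 1) = 1101
Bit 1 of A is 1, so AND-ing with the mask clears it to 0.
  1010
& 1101
------
  1000

Answer: 1000 (8)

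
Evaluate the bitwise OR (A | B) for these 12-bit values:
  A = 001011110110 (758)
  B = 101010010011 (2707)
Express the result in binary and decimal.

Apply | to each column (1 where either bit is 1):
  001011110110
| 101010010011
--------------
  101011110111

Answer: 101011110111 (2807)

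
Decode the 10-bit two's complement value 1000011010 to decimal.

MSB is 1, so the value is negative. Find the magnitude:
1. Invert bits:  0111100101
2. Add 1:        0111100110  = 486
3. Apply sign:   -486

Answer: -486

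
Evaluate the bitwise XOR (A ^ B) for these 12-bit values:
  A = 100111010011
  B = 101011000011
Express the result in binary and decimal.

Apply ^ to each column (1 where bits differ):
  100111010011
^ 101011000011
--------------
  001100010000

Answer: 001100010000 (784)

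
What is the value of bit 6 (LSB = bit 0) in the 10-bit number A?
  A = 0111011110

Bit 6 is the 7th from the right.
  0111011110
     ^
That bit is 1.

Answer: 1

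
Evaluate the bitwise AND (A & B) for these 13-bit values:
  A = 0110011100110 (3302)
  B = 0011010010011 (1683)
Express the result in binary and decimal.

Apply & to each column (1 only where both bits are 1):
  0110011100110
& 0011010010011
---------------
  0010010000010

Answer: 0010010000010 (1154)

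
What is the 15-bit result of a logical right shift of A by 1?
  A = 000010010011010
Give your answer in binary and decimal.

Logical shift right by 1: drop the bottom 1 bit(s), prepend 1 zero(s) on the left.
  000010010011010  ->  keep [00001001001101], discard [0], prepend 0
= 000001001001101

Answer: 000001001001101 (589)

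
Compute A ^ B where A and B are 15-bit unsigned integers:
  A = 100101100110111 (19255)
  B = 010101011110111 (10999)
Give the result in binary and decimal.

Apply ^ to each column (1 where bits differ):
  100101100110111
^ 010101011110111
-----------------
  110000111000000

Answer: 110000111000000 (25024)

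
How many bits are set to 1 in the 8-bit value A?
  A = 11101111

11101111
1-bits at positions (from bit 0 = LSB): 0, 1, 2, 3, 5, 6, 7
Count = 7

Answer: 7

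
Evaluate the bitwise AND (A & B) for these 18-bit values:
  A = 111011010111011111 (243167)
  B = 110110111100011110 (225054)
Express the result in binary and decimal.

Apply & to each column (1 only where both bits are 1):
  111011010111011111
& 110110111100011110
--------------------
  110010010100011110

Answer: 110010010100011110 (206110)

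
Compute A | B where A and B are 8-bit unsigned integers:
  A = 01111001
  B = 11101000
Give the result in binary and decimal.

Apply | to each column (1 where either bit is 1):
  01111001
| 11101000
----------
  11111001

Answer: 11111001 (249)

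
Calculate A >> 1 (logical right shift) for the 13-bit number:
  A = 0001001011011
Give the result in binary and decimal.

Logical shift right by 1: drop the bottom 1 bit(s), prepend 1 zero(s) on the left.
  0001001011011  ->  keep [000100101101], discard [1], prepend 0
= 0000100101101

Answer: 0000100101101 (301)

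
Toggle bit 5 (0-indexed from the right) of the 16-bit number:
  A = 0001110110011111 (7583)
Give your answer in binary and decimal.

Mask = 1 << 5 = 0000000000100000
Bit 5 of A is 0; XOR with the mask flips it to 1.
  0001110110011111
^ 0000000000100000
------------------
  0001110110111111

Answer: 0001110110111111 (7615)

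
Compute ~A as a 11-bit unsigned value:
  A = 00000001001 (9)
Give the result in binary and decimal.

Flip each bit (0->1, 1->0):
  00000001001
  11111110110

Answer: 11111110110 (2038)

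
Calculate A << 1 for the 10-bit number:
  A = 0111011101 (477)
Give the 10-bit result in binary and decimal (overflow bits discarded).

Shift left by 1: drop the top 1 bit(s), append 1 zero(s) on the right.
  0111011101  ->  discard [0], keep [111011101], append 0
= 1110111010

Answer: 1110111010 (954)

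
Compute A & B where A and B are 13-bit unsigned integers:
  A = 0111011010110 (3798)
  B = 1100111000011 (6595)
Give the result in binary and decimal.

Apply & to each column (1 only where both bits are 1):
  0111011010110
& 1100111000011
---------------
  0100011000010

Answer: 0100011000010 (2242)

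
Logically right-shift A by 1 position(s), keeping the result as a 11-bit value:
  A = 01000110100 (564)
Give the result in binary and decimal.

Logical shift right by 1: drop the bottom 1 bit(s), prepend 1 zero(s) on the left.
  01000110100  ->  keep [0100011010], discard [0], prepend 0
= 00100011010

Answer: 00100011010 (282)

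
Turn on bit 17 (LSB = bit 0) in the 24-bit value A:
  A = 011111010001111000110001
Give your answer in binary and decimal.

Mask = 1 << 17 = 000000100000000000000000
Bit 17 of A is 0, so OR-ing with the mask flips it to 1.
  011111010001111000110001
| 000000100000000000000000
--------------------------
  011111110001111000110001

Answer: 011111110001111000110001 (8330801)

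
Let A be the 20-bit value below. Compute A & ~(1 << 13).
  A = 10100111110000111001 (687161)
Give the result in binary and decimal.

Mask = ~(1 << 13) = 11111101111111111111
Bit 13 of A is 1, so AND-ing with the mask clears it to 0.
  10100111110000111001
& 11111101111111111111
----------------------
  10100101110000111001

Answer: 10100101110000111001 (678969)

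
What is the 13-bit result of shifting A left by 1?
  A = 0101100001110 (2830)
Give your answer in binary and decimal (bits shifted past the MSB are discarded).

Shift left by 1: drop the top 1 bit(s), append 1 zero(s) on the right.
  0101100001110  ->  discard [0], keep [101100001110], append 0
= 1011000011100

Answer: 1011000011100 (5660)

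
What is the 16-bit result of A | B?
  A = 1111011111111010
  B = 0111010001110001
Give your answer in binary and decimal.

Apply | to each column (1 where either bit is 1):
  1111011111111010
| 0111010001110001
------------------
  1111011111111011

Answer: 1111011111111011 (63483)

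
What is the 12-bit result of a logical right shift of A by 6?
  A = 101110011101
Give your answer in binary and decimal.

Logical shift right by 6: drop the bottom 6 bit(s), prepend 6 zero(s) on the left.
  101110011101  ->  keep [101110], discard [011101], prepend 000000
= 000000101110

Answer: 000000101110 (46)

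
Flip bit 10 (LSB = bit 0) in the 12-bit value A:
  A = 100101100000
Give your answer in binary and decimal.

Mask = 1 << 10 = 010000000000
Bit 10 of A is 0; XOR with the mask flips it to 1.
  100101100000
^ 010000000000
--------------
  110101100000

Answer: 110101100000 (3424)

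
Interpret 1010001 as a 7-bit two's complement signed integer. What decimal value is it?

MSB is 1, so the value is negative. Find the magnitude:
1. Invert bits:  0101110
2. Add 1:        0101111  = 47
3. Apply sign:   -47

Answer: -47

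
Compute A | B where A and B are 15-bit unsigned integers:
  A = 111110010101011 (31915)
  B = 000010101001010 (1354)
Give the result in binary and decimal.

Apply | to each column (1 where either bit is 1):
  111110010101011
| 000010101001010
-----------------
  111110111101011

Answer: 111110111101011 (32235)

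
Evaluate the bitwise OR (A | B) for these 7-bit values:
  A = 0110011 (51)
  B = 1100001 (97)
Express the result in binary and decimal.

Apply | to each column (1 where either bit is 1):
  0110011
| 1100001
---------
  1110011

Answer: 1110011 (115)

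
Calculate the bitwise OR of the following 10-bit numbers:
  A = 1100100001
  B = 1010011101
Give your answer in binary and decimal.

Apply | to each column (1 where either bit is 1):
  1100100001
| 1010011101
------------
  1110111101

Answer: 1110111101 (957)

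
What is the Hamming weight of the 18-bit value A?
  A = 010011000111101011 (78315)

010011000111101011
1-bits at positions (from bit 0 = LSB): 0, 1, 3, 5, 6, 7, 8, 12, 13, 16
Count = 10

Answer: 10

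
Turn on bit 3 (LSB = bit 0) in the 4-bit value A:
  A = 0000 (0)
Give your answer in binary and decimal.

Mask = 1 << 3 = 1000
Bit 3 of A is 0, so OR-ing with the mask flips it to 1.
  0000
| 1000
------
  1000

Answer: 1000 (8)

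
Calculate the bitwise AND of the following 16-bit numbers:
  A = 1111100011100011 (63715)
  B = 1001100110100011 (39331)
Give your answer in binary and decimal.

Apply & to each column (1 only where both bits are 1):
  1111100011100011
& 1001100110100011
------------------
  1001100010100011

Answer: 1001100010100011 (39075)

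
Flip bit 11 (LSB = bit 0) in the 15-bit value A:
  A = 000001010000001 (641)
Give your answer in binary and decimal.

Mask = 1 << 11 = 000100000000000
Bit 11 of A is 0; XOR with the mask flips it to 1.
  000001010000001
^ 000100000000000
-----------------
  000101010000001

Answer: 000101010000001 (2689)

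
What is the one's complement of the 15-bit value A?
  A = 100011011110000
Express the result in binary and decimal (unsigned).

Flip each bit (0->1, 1->0):
  100011011110000
  011100100001111

Answer: 011100100001111 (14607)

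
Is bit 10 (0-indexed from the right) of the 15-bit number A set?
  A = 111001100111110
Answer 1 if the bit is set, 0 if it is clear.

Bit 10 is the 11th from the right.
  111001100111110
      ^
That bit is 0.

Answer: 0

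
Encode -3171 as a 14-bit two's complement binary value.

1. Binary of +3171:  00110001100011
2. Invert bits:     11001110011100
3. Add 1:           11001110011101

Answer: 11001110011101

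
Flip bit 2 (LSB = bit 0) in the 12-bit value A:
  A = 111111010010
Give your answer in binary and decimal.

Mask = 1 << 2 = 000000000100
Bit 2 of A is 0; XOR with the mask flips it to 1.
  111111010010
^ 000000000100
--------------
  111111010110

Answer: 111111010110 (4054)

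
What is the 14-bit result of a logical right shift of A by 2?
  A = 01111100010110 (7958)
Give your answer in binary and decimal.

Logical shift right by 2: drop the bottom 2 bit(s), prepend 2 zero(s) on the left.
  01111100010110  ->  keep [011111000101], discard [10], prepend 00
= 00011111000101

Answer: 00011111000101 (1989)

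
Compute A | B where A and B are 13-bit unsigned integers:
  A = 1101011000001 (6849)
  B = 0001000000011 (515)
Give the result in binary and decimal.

Apply | to each column (1 where either bit is 1):
  1101011000001
| 0001000000011
---------------
  1101011000011

Answer: 1101011000011 (6851)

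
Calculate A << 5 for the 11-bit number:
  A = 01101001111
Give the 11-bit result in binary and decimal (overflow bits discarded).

Shift left by 5: drop the top 5 bit(s), append 5 zero(s) on the right.
  01101001111  ->  discard [01101], keep [001111], append 00000
= 00111100000

Answer: 00111100000 (480)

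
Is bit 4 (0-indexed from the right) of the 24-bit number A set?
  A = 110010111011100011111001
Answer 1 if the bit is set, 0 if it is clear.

Bit 4 is the 5th from the right.
  110010111011100011111001
                     ^
That bit is 1.

Answer: 1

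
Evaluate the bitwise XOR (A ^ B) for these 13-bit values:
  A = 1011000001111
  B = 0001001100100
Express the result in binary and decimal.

Apply ^ to each column (1 where bits differ):
  1011000001111
^ 0001001100100
---------------
  1010001101011

Answer: 1010001101011 (5227)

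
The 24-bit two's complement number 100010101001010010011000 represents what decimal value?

MSB is 1, so the value is negative. Find the magnitude:
1. Invert bits:  011101010110101101100111
2. Add 1:        011101010110101101101000  = 7695208
3. Apply sign:   -7695208

Answer: -7695208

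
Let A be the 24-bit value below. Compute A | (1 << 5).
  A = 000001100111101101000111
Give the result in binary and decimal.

Mask = 1 << 5 = 000000000000000000100000
Bit 5 of A is 0, so OR-ing with the mask flips it to 1.
  000001100111101101000111
| 000000000000000000100000
--------------------------
  000001100111101101100111

Answer: 000001100111101101100111 (424807)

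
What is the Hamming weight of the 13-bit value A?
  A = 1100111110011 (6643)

1100111110011
1-bits at positions (from bit 0 = LSB): 0, 1, 4, 5, 6, 7, 8, 11, 12
Count = 9

Answer: 9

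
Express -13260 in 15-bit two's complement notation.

1. Binary of +13260:  011001111001100
2. Invert bits:     100110000110011
3. Add 1:           100110000110100

Answer: 100110000110100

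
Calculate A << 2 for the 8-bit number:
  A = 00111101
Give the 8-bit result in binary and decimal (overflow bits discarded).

Shift left by 2: drop the top 2 bit(s), append 2 zero(s) on the right.
  00111101  ->  discard [00], keep [111101], append 00
= 11110100

Answer: 11110100 (244)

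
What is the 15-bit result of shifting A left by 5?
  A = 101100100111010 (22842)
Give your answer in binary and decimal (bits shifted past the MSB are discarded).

Shift left by 5: drop the top 5 bit(s), append 5 zero(s) on the right.
  101100100111010  ->  discard [10110], keep [0100111010], append 00000
= 010011101000000

Answer: 010011101000000 (10048)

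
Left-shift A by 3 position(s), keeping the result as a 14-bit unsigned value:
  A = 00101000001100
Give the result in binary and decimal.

Shift left by 3: drop the top 3 bit(s), append 3 zero(s) on the right.
  00101000001100  ->  discard [001], keep [01000001100], append 000
= 01000001100000

Answer: 01000001100000 (4192)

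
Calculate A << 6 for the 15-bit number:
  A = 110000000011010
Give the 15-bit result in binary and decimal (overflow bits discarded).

Shift left by 6: drop the top 6 bit(s), append 6 zero(s) on the right.
  110000000011010  ->  discard [110000], keep [000011010], append 000000
= 000011010000000

Answer: 000011010000000 (1664)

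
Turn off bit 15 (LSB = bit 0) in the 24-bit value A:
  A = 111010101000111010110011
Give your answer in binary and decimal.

Mask = ~(1 << 15) = 111111110111111111111111
Bit 15 of A is 1, so AND-ing with the mask clears it to 0.
  111010101000111010110011
& 111111110111111111111111
--------------------------
  111010100000111010110011

Answer: 111010100000111010110011 (15339187)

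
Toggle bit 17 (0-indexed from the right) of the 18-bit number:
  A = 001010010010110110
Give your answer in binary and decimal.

Mask = 1 << 17 = 100000000000000000
Bit 17 of A is 0; XOR with the mask flips it to 1.
  001010010010110110
^ 100000000000000000
--------------------
  101010010010110110

Answer: 101010010010110110 (173238)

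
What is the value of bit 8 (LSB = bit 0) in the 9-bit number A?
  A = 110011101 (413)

Bit 8 is the 9th from the right.
  110011101
  ^
That bit is 1.

Answer: 1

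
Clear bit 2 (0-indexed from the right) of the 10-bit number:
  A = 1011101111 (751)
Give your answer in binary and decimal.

Mask = ~(1 << 2) = 1111111011
Bit 2 of A is 1, so AND-ing with the mask clears it to 0.
  1011101111
& 1111111011
------------
  1011101011

Answer: 1011101011 (747)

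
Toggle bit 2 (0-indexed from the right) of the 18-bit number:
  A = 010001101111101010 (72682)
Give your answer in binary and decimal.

Mask = 1 << 2 = 000000000000000100
Bit 2 of A is 0; XOR with the mask flips it to 1.
  010001101111101010
^ 000000000000000100
--------------------
  010001101111101110

Answer: 010001101111101110 (72686)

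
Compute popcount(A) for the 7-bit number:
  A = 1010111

1010111
1-bits at positions (from bit 0 = LSB): 0, 1, 2, 4, 6
Count = 5

Answer: 5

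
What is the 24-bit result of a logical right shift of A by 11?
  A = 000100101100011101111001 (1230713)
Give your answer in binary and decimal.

Logical shift right by 11: drop the bottom 11 bit(s), prepend 11 zero(s) on the left.
  000100101100011101111001  ->  keep [0001001011000], discard [11101111001], prepend 00000000000
= 000000000000001001011000

Answer: 000000000000001001011000 (600)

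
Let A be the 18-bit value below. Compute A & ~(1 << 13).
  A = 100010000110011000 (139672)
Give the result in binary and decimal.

Mask = ~(1 << 13) = 111101111111111111
Bit 13 of A is 1, so AND-ing with the mask clears it to 0.
  100010000110011000
& 111101111111111111
--------------------
  100000000110011000

Answer: 100000000110011000 (131480)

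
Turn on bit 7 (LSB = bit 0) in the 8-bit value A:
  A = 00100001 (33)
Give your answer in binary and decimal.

Mask = 1 << 7 = 10000000
Bit 7 of A is 0, so OR-ing with the mask flips it to 1.
  00100001
| 10000000
----------
  10100001

Answer: 10100001 (161)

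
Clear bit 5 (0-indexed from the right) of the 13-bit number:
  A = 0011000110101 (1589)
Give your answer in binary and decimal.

Mask = ~(1 << 5) = 1111111011111
Bit 5 of A is 1, so AND-ing with the mask clears it to 0.
  0011000110101
& 1111111011111
---------------
  0011000010101

Answer: 0011000010101 (1557)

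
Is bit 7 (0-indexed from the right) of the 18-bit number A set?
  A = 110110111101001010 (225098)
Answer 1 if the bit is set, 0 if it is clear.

Bit 7 is the 8th from the right.
  110110111101001010
            ^
That bit is 0.

Answer: 0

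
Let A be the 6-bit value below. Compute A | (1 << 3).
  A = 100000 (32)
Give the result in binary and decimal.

Mask = 1 << 3 = 001000
Bit 3 of A is 0, so OR-ing with the mask flips it to 1.
  100000
| 001000
--------
  101000

Answer: 101000 (40)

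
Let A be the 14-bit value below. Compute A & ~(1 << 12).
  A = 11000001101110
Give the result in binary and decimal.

Mask = ~(1 << 12) = 10111111111111
Bit 12 of A is 1, so AND-ing with the mask clears it to 0.
  11000001101110
& 10111111111111
----------------
  10000001101110

Answer: 10000001101110 (8302)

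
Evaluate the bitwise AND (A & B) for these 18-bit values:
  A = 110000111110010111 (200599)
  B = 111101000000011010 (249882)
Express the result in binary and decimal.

Apply & to each column (1 only where both bits are 1):
  110000111110010111
& 111101000000011010
--------------------
  110000000000010010

Answer: 110000000000010010 (196626)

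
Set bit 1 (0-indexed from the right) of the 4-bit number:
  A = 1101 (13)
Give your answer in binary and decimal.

Mask = 1 << 1 = 0010
Bit 1 of A is 0, so OR-ing with the mask flips it to 1.
  1101
| 0010
------
  1111

Answer: 1111 (15)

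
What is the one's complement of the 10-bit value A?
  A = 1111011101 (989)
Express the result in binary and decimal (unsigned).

Flip each bit (0->1, 1->0):
  1111011101
  0000100010

Answer: 0000100010 (34)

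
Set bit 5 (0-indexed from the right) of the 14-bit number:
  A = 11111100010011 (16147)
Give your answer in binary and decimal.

Mask = 1 << 5 = 00000000100000
Bit 5 of A is 0, so OR-ing with the mask flips it to 1.
  11111100010011
| 00000000100000
----------------
  11111100110011

Answer: 11111100110011 (16179)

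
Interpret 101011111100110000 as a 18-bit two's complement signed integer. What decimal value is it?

MSB is 1, so the value is negative. Find the magnitude:
1. Invert bits:  010100000011001111
2. Add 1:        010100000011010000  = 82128
3. Apply sign:   -82128

Answer: -82128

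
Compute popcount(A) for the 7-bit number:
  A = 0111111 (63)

0111111
1-bits at positions (from bit 0 = LSB): 0, 1, 2, 3, 4, 5
Count = 6

Answer: 6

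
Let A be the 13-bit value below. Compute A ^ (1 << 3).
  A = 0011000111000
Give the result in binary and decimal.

Mask = 1 << 3 = 0000000001000
Bit 3 of A is 1; XOR with the mask flips it to 0.
  0011000111000
^ 0000000001000
---------------
  0011000110000

Answer: 0011000110000 (1584)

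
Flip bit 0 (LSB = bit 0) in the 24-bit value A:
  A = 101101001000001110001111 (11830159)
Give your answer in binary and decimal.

Mask = 1 << 0 = 000000000000000000000001
Bit 0 of A is 1; XOR with the mask flips it to 0.
  101101001000001110001111
^ 000000000000000000000001
--------------------------
  101101001000001110001110

Answer: 101101001000001110001110 (11830158)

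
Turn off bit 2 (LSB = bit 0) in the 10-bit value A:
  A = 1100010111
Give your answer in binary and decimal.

Mask = ~(1 << 2) = 1111111011
Bit 2 of A is 1, so AND-ing with the mask clears it to 0.
  1100010111
& 1111111011
------------
  1100010011

Answer: 1100010011 (787)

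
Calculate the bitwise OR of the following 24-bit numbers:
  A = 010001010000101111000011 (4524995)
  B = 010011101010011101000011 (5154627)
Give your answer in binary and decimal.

Apply | to each column (1 where either bit is 1):
  010001010000101111000011
| 010011101010011101000011
--------------------------
  010011111010111111000011

Answer: 010011111010111111000011 (5222339)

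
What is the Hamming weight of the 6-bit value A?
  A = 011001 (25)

011001
1-bits at positions (from bit 0 = LSB): 0, 3, 4
Count = 3

Answer: 3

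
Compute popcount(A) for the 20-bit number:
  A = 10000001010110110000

10000001010110110000
1-bits at positions (from bit 0 = LSB): 4, 5, 7, 8, 10, 12, 19
Count = 7

Answer: 7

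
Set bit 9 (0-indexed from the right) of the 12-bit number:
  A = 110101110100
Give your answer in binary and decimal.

Mask = 1 << 9 = 001000000000
Bit 9 of A is 0, so OR-ing with the mask flips it to 1.
  110101110100
| 001000000000
--------------
  111101110100

Answer: 111101110100 (3956)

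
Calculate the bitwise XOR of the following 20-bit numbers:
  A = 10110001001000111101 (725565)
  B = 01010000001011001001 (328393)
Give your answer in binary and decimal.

Apply ^ to each column (1 where bits differ):
  10110001001000111101
^ 01010000001011001001
----------------------
  11100001000011110100

Answer: 11100001000011110100 (921844)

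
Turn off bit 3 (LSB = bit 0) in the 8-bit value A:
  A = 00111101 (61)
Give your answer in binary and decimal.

Mask = ~(1 << 3) = 11110111
Bit 3 of A is 1, so AND-ing with the mask clears it to 0.
  00111101
& 11110111
----------
  00110101

Answer: 00110101 (53)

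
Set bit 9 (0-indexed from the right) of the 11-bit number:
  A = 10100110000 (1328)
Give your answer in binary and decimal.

Mask = 1 << 9 = 01000000000
Bit 9 of A is 0, so OR-ing with the mask flips it to 1.
  10100110000
| 01000000000
-------------
  11100110000

Answer: 11100110000 (1840)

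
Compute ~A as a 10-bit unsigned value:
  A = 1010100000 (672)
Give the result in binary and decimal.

Flip each bit (0->1, 1->0):
  1010100000
  0101011111

Answer: 0101011111 (351)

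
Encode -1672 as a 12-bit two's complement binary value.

1. Binary of +1672:  011010001000
2. Invert bits:     100101110111
3. Add 1:           100101111000

Answer: 100101111000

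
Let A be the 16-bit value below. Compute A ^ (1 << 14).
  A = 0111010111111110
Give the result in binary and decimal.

Mask = 1 << 14 = 0100000000000000
Bit 14 of A is 1; XOR with the mask flips it to 0.
  0111010111111110
^ 0100000000000000
------------------
  0011010111111110

Answer: 0011010111111110 (13822)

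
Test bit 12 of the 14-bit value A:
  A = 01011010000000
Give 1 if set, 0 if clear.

Bit 12 is the 13th from the right.
  01011010000000
   ^
That bit is 1.

Answer: 1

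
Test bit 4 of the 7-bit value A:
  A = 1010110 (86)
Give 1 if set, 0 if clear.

Bit 4 is the 5th from the right.
  1010110
    ^
That bit is 1.

Answer: 1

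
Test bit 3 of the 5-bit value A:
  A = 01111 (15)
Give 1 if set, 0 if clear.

Bit 3 is the 4th from the right.
  01111
   ^
That bit is 1.

Answer: 1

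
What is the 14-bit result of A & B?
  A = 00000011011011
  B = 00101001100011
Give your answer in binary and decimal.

Apply & to each column (1 only where both bits are 1):
  00000011011011
& 00101001100011
----------------
  00000001000011

Answer: 00000001000011 (67)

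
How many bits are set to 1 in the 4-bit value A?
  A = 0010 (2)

0010
1-bits at positions (from bit 0 = LSB): 1
Count = 1

Answer: 1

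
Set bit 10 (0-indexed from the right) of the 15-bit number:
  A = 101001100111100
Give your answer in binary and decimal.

Mask = 1 << 10 = 000010000000000
Bit 10 of A is 0, so OR-ing with the mask flips it to 1.
  101001100111100
| 000010000000000
-----------------
  101011100111100

Answer: 101011100111100 (22332)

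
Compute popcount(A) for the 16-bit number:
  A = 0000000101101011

0000000101101011
1-bits at positions (from bit 0 = LSB): 0, 1, 3, 5, 6, 8
Count = 6

Answer: 6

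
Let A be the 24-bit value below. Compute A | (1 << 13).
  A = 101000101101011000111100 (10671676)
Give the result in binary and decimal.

Mask = 1 << 13 = 000000000010000000000000
Bit 13 of A is 0, so OR-ing with the mask flips it to 1.
  101000101101011000111100
| 000000000010000000000000
--------------------------
  101000101111011000111100

Answer: 101000101111011000111100 (10679868)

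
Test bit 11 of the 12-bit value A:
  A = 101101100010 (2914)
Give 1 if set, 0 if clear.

Bit 11 is the 12th from the right.
  101101100010
  ^
That bit is 1.

Answer: 1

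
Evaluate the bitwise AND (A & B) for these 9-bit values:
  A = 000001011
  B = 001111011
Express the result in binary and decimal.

Apply & to each column (1 only where both bits are 1):
  000001011
& 001111011
-----------
  000001011

Answer: 000001011 (11)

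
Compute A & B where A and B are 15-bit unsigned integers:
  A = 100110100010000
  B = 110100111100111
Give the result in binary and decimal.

Apply & to each column (1 only where both bits are 1):
  100110100010000
& 110100111100111
-----------------
  100100100000000

Answer: 100100100000000 (18688)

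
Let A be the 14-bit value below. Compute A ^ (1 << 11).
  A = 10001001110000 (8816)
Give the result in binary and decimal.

Mask = 1 << 11 = 00100000000000
Bit 11 of A is 0; XOR with the mask flips it to 1.
  10001001110000
^ 00100000000000
----------------
  10101001110000

Answer: 10101001110000 (10864)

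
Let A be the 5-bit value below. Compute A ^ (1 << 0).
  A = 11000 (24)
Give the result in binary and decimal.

Mask = 1 << 0 = 00001
Bit 0 of A is 0; XOR with the mask flips it to 1.
  11000
^ 00001
-------
  11001

Answer: 11001 (25)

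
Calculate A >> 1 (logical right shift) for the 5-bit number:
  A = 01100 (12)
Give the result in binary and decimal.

Logical shift right by 1: drop the bottom 1 bit(s), prepend 1 zero(s) on the left.
  01100  ->  keep [0110], discard [0], prepend 0
= 00110

Answer: 00110 (6)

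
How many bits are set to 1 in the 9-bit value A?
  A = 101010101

101010101
1-bits at positions (from bit 0 = LSB): 0, 2, 4, 6, 8
Count = 5

Answer: 5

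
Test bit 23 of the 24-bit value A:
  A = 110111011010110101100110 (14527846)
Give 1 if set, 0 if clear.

Bit 23 is the 24th from the right.
  110111011010110101100110
  ^
That bit is 1.

Answer: 1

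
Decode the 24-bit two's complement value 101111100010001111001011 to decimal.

MSB is 1, so the value is negative. Find the magnitude:
1. Invert bits:  010000011101110000110100
2. Add 1:        010000011101110000110101  = 4316213
3. Apply sign:   -4316213

Answer: -4316213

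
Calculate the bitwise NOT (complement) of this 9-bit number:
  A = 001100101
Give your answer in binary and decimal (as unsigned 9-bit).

Flip each bit (0->1, 1->0):
  001100101
  110011010

Answer: 110011010 (410)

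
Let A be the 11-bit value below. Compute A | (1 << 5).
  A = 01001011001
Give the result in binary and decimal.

Mask = 1 << 5 = 00000100000
Bit 5 of A is 0, so OR-ing with the mask flips it to 1.
  01001011001
| 00000100000
-------------
  01001111001

Answer: 01001111001 (633)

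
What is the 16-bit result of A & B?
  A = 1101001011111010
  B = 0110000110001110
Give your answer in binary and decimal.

Apply & to each column (1 only where both bits are 1):
  1101001011111010
& 0110000110001110
------------------
  0100000010001010

Answer: 0100000010001010 (16522)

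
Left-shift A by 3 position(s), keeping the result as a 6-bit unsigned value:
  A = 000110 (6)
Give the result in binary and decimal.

Shift left by 3: drop the top 3 bit(s), append 3 zero(s) on the right.
  000110  ->  discard [000], keep [110], append 000
= 110000

Answer: 110000 (48)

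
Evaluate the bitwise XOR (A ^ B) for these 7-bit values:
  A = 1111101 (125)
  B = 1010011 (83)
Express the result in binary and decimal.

Apply ^ to each column (1 where bits differ):
  1111101
^ 1010011
---------
  0101110

Answer: 0101110 (46)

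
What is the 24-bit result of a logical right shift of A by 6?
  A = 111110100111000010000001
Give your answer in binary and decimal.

Logical shift right by 6: drop the bottom 6 bit(s), prepend 6 zero(s) on the left.
  111110100111000010000001  ->  keep [111110100111000010], discard [000001], prepend 000000
= 000000111110100111000010

Answer: 000000111110100111000010 (256450)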